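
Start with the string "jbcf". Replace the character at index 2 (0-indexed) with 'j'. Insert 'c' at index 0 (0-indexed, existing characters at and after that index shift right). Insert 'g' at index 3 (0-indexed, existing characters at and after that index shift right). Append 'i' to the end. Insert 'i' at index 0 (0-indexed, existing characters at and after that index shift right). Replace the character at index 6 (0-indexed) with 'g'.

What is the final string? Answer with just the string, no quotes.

Answer: icjbgjgi

Derivation:
Applying each edit step by step:
Start: "jbcf"
Op 1 (replace idx 2: 'c' -> 'j'): "jbcf" -> "jbjf"
Op 2 (insert 'c' at idx 0): "jbjf" -> "cjbjf"
Op 3 (insert 'g' at idx 3): "cjbjf" -> "cjbgjf"
Op 4 (append 'i'): "cjbgjf" -> "cjbgjfi"
Op 5 (insert 'i' at idx 0): "cjbgjfi" -> "icjbgjfi"
Op 6 (replace idx 6: 'f' -> 'g'): "icjbgjfi" -> "icjbgjgi"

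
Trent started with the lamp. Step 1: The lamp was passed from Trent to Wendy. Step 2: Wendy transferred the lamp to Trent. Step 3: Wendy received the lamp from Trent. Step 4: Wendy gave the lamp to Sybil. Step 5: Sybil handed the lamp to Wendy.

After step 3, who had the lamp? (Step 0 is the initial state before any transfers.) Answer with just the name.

Tracking the lamp holder through step 3:
After step 0 (start): Trent
After step 1: Wendy
After step 2: Trent
After step 3: Wendy

At step 3, the holder is Wendy.

Answer: Wendy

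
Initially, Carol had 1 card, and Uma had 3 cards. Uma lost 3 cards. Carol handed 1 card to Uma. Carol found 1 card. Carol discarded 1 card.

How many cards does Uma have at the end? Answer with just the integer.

Tracking counts step by step:
Start: Carol=1, Uma=3
Event 1 (Uma -3): Uma: 3 -> 0. State: Carol=1, Uma=0
Event 2 (Carol -> Uma, 1): Carol: 1 -> 0, Uma: 0 -> 1. State: Carol=0, Uma=1
Event 3 (Carol +1): Carol: 0 -> 1. State: Carol=1, Uma=1
Event 4 (Carol -1): Carol: 1 -> 0. State: Carol=0, Uma=1

Uma's final count: 1

Answer: 1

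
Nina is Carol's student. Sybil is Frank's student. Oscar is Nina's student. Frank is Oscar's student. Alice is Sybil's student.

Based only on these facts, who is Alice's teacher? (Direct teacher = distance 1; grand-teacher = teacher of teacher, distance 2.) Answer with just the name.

Reconstructing the teacher chain from the given facts:
  Carol -> Nina -> Oscar -> Frank -> Sybil -> Alice
(each arrow means 'teacher of the next')
Positions in the chain (0 = top):
  position of Carol: 0
  position of Nina: 1
  position of Oscar: 2
  position of Frank: 3
  position of Sybil: 4
  position of Alice: 5

Alice is at position 5; the teacher is 1 step up the chain, i.e. position 4: Sybil.

Answer: Sybil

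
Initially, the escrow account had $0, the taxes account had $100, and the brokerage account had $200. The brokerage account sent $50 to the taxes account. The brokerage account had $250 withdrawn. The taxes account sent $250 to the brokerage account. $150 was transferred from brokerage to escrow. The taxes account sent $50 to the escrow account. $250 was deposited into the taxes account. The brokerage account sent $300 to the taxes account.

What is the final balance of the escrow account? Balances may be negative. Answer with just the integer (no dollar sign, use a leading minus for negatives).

Tracking account balances step by step:
Start: escrow=0, taxes=100, brokerage=200
Event 1 (transfer 50 brokerage -> taxes): brokerage: 200 - 50 = 150, taxes: 100 + 50 = 150. Balances: escrow=0, taxes=150, brokerage=150
Event 2 (withdraw 250 from brokerage): brokerage: 150 - 250 = -100. Balances: escrow=0, taxes=150, brokerage=-100
Event 3 (transfer 250 taxes -> brokerage): taxes: 150 - 250 = -100, brokerage: -100 + 250 = 150. Balances: escrow=0, taxes=-100, brokerage=150
Event 4 (transfer 150 brokerage -> escrow): brokerage: 150 - 150 = 0, escrow: 0 + 150 = 150. Balances: escrow=150, taxes=-100, brokerage=0
Event 5 (transfer 50 taxes -> escrow): taxes: -100 - 50 = -150, escrow: 150 + 50 = 200. Balances: escrow=200, taxes=-150, brokerage=0
Event 6 (deposit 250 to taxes): taxes: -150 + 250 = 100. Balances: escrow=200, taxes=100, brokerage=0
Event 7 (transfer 300 brokerage -> taxes): brokerage: 0 - 300 = -300, taxes: 100 + 300 = 400. Balances: escrow=200, taxes=400, brokerage=-300

Final balance of escrow: 200

Answer: 200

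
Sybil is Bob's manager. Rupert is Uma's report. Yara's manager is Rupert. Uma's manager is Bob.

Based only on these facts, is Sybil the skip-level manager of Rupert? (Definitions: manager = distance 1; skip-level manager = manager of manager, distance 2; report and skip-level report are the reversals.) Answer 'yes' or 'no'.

Reconstructing the manager chain from the given facts:
  Sybil -> Bob -> Uma -> Rupert -> Yara
(each arrow means 'manager of the next')
Positions in the chain (0 = top):
  position of Sybil: 0
  position of Bob: 1
  position of Uma: 2
  position of Rupert: 3
  position of Yara: 4

Sybil is at position 0, Rupert is at position 3; signed distance (j - i) = 3.
'skip-level manager' requires j - i = 2. Actual distance is 3, so the relation does NOT hold.

Answer: no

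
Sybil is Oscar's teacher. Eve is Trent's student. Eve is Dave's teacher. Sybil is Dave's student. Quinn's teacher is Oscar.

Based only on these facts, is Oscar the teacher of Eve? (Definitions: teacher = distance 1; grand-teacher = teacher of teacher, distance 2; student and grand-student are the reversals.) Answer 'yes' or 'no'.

Reconstructing the teacher chain from the given facts:
  Trent -> Eve -> Dave -> Sybil -> Oscar -> Quinn
(each arrow means 'teacher of the next')
Positions in the chain (0 = top):
  position of Trent: 0
  position of Eve: 1
  position of Dave: 2
  position of Sybil: 3
  position of Oscar: 4
  position of Quinn: 5

Oscar is at position 4, Eve is at position 1; signed distance (j - i) = -3.
'teacher' requires j - i = 1. Actual distance is -3, so the relation does NOT hold.

Answer: no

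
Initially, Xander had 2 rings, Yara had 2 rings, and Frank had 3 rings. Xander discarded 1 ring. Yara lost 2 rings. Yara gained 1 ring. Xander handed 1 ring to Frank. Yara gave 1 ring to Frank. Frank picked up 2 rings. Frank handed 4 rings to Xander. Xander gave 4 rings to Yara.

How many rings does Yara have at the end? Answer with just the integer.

Tracking counts step by step:
Start: Xander=2, Yara=2, Frank=3
Event 1 (Xander -1): Xander: 2 -> 1. State: Xander=1, Yara=2, Frank=3
Event 2 (Yara -2): Yara: 2 -> 0. State: Xander=1, Yara=0, Frank=3
Event 3 (Yara +1): Yara: 0 -> 1. State: Xander=1, Yara=1, Frank=3
Event 4 (Xander -> Frank, 1): Xander: 1 -> 0, Frank: 3 -> 4. State: Xander=0, Yara=1, Frank=4
Event 5 (Yara -> Frank, 1): Yara: 1 -> 0, Frank: 4 -> 5. State: Xander=0, Yara=0, Frank=5
Event 6 (Frank +2): Frank: 5 -> 7. State: Xander=0, Yara=0, Frank=7
Event 7 (Frank -> Xander, 4): Frank: 7 -> 3, Xander: 0 -> 4. State: Xander=4, Yara=0, Frank=3
Event 8 (Xander -> Yara, 4): Xander: 4 -> 0, Yara: 0 -> 4. State: Xander=0, Yara=4, Frank=3

Yara's final count: 4

Answer: 4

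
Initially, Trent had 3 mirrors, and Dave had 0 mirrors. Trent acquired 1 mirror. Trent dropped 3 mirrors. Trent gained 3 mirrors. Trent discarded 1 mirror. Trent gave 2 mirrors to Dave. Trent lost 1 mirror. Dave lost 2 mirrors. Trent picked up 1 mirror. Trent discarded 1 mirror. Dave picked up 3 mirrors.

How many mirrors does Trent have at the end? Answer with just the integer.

Tracking counts step by step:
Start: Trent=3, Dave=0
Event 1 (Trent +1): Trent: 3 -> 4. State: Trent=4, Dave=0
Event 2 (Trent -3): Trent: 4 -> 1. State: Trent=1, Dave=0
Event 3 (Trent +3): Trent: 1 -> 4. State: Trent=4, Dave=0
Event 4 (Trent -1): Trent: 4 -> 3. State: Trent=3, Dave=0
Event 5 (Trent -> Dave, 2): Trent: 3 -> 1, Dave: 0 -> 2. State: Trent=1, Dave=2
Event 6 (Trent -1): Trent: 1 -> 0. State: Trent=0, Dave=2
Event 7 (Dave -2): Dave: 2 -> 0. State: Trent=0, Dave=0
Event 8 (Trent +1): Trent: 0 -> 1. State: Trent=1, Dave=0
Event 9 (Trent -1): Trent: 1 -> 0. State: Trent=0, Dave=0
Event 10 (Dave +3): Dave: 0 -> 3. State: Trent=0, Dave=3

Trent's final count: 0

Answer: 0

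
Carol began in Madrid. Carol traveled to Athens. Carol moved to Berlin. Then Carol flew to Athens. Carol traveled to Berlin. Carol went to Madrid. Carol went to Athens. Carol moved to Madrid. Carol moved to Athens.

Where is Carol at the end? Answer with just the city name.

Answer: Athens

Derivation:
Tracking Carol's location:
Start: Carol is in Madrid.
After move 1: Madrid -> Athens. Carol is in Athens.
After move 2: Athens -> Berlin. Carol is in Berlin.
After move 3: Berlin -> Athens. Carol is in Athens.
After move 4: Athens -> Berlin. Carol is in Berlin.
After move 5: Berlin -> Madrid. Carol is in Madrid.
After move 6: Madrid -> Athens. Carol is in Athens.
After move 7: Athens -> Madrid. Carol is in Madrid.
After move 8: Madrid -> Athens. Carol is in Athens.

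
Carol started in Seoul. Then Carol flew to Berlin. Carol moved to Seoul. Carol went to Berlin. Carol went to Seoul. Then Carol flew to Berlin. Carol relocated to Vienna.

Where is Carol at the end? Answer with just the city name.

Answer: Vienna

Derivation:
Tracking Carol's location:
Start: Carol is in Seoul.
After move 1: Seoul -> Berlin. Carol is in Berlin.
After move 2: Berlin -> Seoul. Carol is in Seoul.
After move 3: Seoul -> Berlin. Carol is in Berlin.
After move 4: Berlin -> Seoul. Carol is in Seoul.
After move 5: Seoul -> Berlin. Carol is in Berlin.
After move 6: Berlin -> Vienna. Carol is in Vienna.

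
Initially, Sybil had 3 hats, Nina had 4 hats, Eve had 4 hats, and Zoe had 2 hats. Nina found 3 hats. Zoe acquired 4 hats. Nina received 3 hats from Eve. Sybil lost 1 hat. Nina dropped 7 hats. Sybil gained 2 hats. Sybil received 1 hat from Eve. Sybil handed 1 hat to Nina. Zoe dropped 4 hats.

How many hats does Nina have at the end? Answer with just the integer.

Tracking counts step by step:
Start: Sybil=3, Nina=4, Eve=4, Zoe=2
Event 1 (Nina +3): Nina: 4 -> 7. State: Sybil=3, Nina=7, Eve=4, Zoe=2
Event 2 (Zoe +4): Zoe: 2 -> 6. State: Sybil=3, Nina=7, Eve=4, Zoe=6
Event 3 (Eve -> Nina, 3): Eve: 4 -> 1, Nina: 7 -> 10. State: Sybil=3, Nina=10, Eve=1, Zoe=6
Event 4 (Sybil -1): Sybil: 3 -> 2. State: Sybil=2, Nina=10, Eve=1, Zoe=6
Event 5 (Nina -7): Nina: 10 -> 3. State: Sybil=2, Nina=3, Eve=1, Zoe=6
Event 6 (Sybil +2): Sybil: 2 -> 4. State: Sybil=4, Nina=3, Eve=1, Zoe=6
Event 7 (Eve -> Sybil, 1): Eve: 1 -> 0, Sybil: 4 -> 5. State: Sybil=5, Nina=3, Eve=0, Zoe=6
Event 8 (Sybil -> Nina, 1): Sybil: 5 -> 4, Nina: 3 -> 4. State: Sybil=4, Nina=4, Eve=0, Zoe=6
Event 9 (Zoe -4): Zoe: 6 -> 2. State: Sybil=4, Nina=4, Eve=0, Zoe=2

Nina's final count: 4

Answer: 4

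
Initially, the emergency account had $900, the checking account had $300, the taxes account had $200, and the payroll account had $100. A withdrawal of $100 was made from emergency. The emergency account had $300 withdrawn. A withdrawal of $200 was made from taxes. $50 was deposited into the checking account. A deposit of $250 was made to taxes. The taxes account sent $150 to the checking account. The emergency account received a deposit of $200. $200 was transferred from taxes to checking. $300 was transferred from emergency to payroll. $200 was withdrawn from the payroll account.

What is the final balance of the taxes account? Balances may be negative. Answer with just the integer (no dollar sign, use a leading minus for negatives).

Tracking account balances step by step:
Start: emergency=900, checking=300, taxes=200, payroll=100
Event 1 (withdraw 100 from emergency): emergency: 900 - 100 = 800. Balances: emergency=800, checking=300, taxes=200, payroll=100
Event 2 (withdraw 300 from emergency): emergency: 800 - 300 = 500. Balances: emergency=500, checking=300, taxes=200, payroll=100
Event 3 (withdraw 200 from taxes): taxes: 200 - 200 = 0. Balances: emergency=500, checking=300, taxes=0, payroll=100
Event 4 (deposit 50 to checking): checking: 300 + 50 = 350. Balances: emergency=500, checking=350, taxes=0, payroll=100
Event 5 (deposit 250 to taxes): taxes: 0 + 250 = 250. Balances: emergency=500, checking=350, taxes=250, payroll=100
Event 6 (transfer 150 taxes -> checking): taxes: 250 - 150 = 100, checking: 350 + 150 = 500. Balances: emergency=500, checking=500, taxes=100, payroll=100
Event 7 (deposit 200 to emergency): emergency: 500 + 200 = 700. Balances: emergency=700, checking=500, taxes=100, payroll=100
Event 8 (transfer 200 taxes -> checking): taxes: 100 - 200 = -100, checking: 500 + 200 = 700. Balances: emergency=700, checking=700, taxes=-100, payroll=100
Event 9 (transfer 300 emergency -> payroll): emergency: 700 - 300 = 400, payroll: 100 + 300 = 400. Balances: emergency=400, checking=700, taxes=-100, payroll=400
Event 10 (withdraw 200 from payroll): payroll: 400 - 200 = 200. Balances: emergency=400, checking=700, taxes=-100, payroll=200

Final balance of taxes: -100

Answer: -100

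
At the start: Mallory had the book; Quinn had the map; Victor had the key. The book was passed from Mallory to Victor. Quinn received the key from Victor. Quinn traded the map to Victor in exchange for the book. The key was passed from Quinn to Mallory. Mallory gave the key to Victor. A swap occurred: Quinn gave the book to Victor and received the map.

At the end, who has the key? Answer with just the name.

Tracking all object holders:
Start: book:Mallory, map:Quinn, key:Victor
Event 1 (give book: Mallory -> Victor). State: book:Victor, map:Quinn, key:Victor
Event 2 (give key: Victor -> Quinn). State: book:Victor, map:Quinn, key:Quinn
Event 3 (swap map<->book: now map:Victor, book:Quinn). State: book:Quinn, map:Victor, key:Quinn
Event 4 (give key: Quinn -> Mallory). State: book:Quinn, map:Victor, key:Mallory
Event 5 (give key: Mallory -> Victor). State: book:Quinn, map:Victor, key:Victor
Event 6 (swap book<->map: now book:Victor, map:Quinn). State: book:Victor, map:Quinn, key:Victor

Final state: book:Victor, map:Quinn, key:Victor
The key is held by Victor.

Answer: Victor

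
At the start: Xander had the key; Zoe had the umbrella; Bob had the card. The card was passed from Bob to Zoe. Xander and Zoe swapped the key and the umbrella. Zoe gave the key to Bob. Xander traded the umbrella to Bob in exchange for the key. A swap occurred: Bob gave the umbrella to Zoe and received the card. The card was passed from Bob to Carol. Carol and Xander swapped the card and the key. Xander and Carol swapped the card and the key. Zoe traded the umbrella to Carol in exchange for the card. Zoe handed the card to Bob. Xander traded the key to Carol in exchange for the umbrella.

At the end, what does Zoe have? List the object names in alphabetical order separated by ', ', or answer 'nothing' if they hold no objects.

Tracking all object holders:
Start: key:Xander, umbrella:Zoe, card:Bob
Event 1 (give card: Bob -> Zoe). State: key:Xander, umbrella:Zoe, card:Zoe
Event 2 (swap key<->umbrella: now key:Zoe, umbrella:Xander). State: key:Zoe, umbrella:Xander, card:Zoe
Event 3 (give key: Zoe -> Bob). State: key:Bob, umbrella:Xander, card:Zoe
Event 4 (swap umbrella<->key: now umbrella:Bob, key:Xander). State: key:Xander, umbrella:Bob, card:Zoe
Event 5 (swap umbrella<->card: now umbrella:Zoe, card:Bob). State: key:Xander, umbrella:Zoe, card:Bob
Event 6 (give card: Bob -> Carol). State: key:Xander, umbrella:Zoe, card:Carol
Event 7 (swap card<->key: now card:Xander, key:Carol). State: key:Carol, umbrella:Zoe, card:Xander
Event 8 (swap card<->key: now card:Carol, key:Xander). State: key:Xander, umbrella:Zoe, card:Carol
Event 9 (swap umbrella<->card: now umbrella:Carol, card:Zoe). State: key:Xander, umbrella:Carol, card:Zoe
Event 10 (give card: Zoe -> Bob). State: key:Xander, umbrella:Carol, card:Bob
Event 11 (swap key<->umbrella: now key:Carol, umbrella:Xander). State: key:Carol, umbrella:Xander, card:Bob

Final state: key:Carol, umbrella:Xander, card:Bob
Zoe holds: (nothing).

Answer: nothing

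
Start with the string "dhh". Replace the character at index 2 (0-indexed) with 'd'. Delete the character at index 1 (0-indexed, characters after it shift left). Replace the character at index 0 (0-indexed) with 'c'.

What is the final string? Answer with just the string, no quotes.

Answer: cd

Derivation:
Applying each edit step by step:
Start: "dhh"
Op 1 (replace idx 2: 'h' -> 'd'): "dhh" -> "dhd"
Op 2 (delete idx 1 = 'h'): "dhd" -> "dd"
Op 3 (replace idx 0: 'd' -> 'c'): "dd" -> "cd"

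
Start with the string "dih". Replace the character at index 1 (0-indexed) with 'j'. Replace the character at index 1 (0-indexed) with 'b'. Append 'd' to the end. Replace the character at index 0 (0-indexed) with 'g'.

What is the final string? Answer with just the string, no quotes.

Answer: gbhd

Derivation:
Applying each edit step by step:
Start: "dih"
Op 1 (replace idx 1: 'i' -> 'j'): "dih" -> "djh"
Op 2 (replace idx 1: 'j' -> 'b'): "djh" -> "dbh"
Op 3 (append 'd'): "dbh" -> "dbhd"
Op 4 (replace idx 0: 'd' -> 'g'): "dbhd" -> "gbhd"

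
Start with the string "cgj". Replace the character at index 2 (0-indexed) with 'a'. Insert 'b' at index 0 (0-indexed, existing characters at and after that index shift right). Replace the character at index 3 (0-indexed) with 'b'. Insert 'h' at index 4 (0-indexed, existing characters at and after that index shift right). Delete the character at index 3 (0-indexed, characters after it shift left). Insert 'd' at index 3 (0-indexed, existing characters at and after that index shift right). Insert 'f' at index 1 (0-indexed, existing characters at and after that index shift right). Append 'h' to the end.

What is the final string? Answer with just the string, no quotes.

Applying each edit step by step:
Start: "cgj"
Op 1 (replace idx 2: 'j' -> 'a'): "cgj" -> "cga"
Op 2 (insert 'b' at idx 0): "cga" -> "bcga"
Op 3 (replace idx 3: 'a' -> 'b'): "bcga" -> "bcgb"
Op 4 (insert 'h' at idx 4): "bcgb" -> "bcgbh"
Op 5 (delete idx 3 = 'b'): "bcgbh" -> "bcgh"
Op 6 (insert 'd' at idx 3): "bcgh" -> "bcgdh"
Op 7 (insert 'f' at idx 1): "bcgdh" -> "bfcgdh"
Op 8 (append 'h'): "bfcgdh" -> "bfcgdhh"

Answer: bfcgdhh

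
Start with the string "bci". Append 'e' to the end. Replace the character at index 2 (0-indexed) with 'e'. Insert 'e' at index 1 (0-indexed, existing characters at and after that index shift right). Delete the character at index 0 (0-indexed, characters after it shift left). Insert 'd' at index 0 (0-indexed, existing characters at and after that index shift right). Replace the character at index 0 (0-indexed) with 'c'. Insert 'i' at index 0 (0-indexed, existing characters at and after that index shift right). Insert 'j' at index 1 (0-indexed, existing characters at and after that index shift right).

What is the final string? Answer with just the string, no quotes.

Applying each edit step by step:
Start: "bci"
Op 1 (append 'e'): "bci" -> "bcie"
Op 2 (replace idx 2: 'i' -> 'e'): "bcie" -> "bcee"
Op 3 (insert 'e' at idx 1): "bcee" -> "becee"
Op 4 (delete idx 0 = 'b'): "becee" -> "ecee"
Op 5 (insert 'd' at idx 0): "ecee" -> "decee"
Op 6 (replace idx 0: 'd' -> 'c'): "decee" -> "cecee"
Op 7 (insert 'i' at idx 0): "cecee" -> "icecee"
Op 8 (insert 'j' at idx 1): "icecee" -> "ijcecee"

Answer: ijcecee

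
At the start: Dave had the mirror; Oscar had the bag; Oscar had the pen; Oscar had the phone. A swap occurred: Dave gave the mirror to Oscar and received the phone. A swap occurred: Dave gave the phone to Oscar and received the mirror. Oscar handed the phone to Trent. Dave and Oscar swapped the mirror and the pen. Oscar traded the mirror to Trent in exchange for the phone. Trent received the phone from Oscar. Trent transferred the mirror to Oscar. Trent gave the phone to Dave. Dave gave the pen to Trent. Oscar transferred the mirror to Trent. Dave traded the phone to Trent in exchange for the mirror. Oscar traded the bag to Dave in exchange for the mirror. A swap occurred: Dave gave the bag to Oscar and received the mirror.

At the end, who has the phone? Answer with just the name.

Tracking all object holders:
Start: mirror:Dave, bag:Oscar, pen:Oscar, phone:Oscar
Event 1 (swap mirror<->phone: now mirror:Oscar, phone:Dave). State: mirror:Oscar, bag:Oscar, pen:Oscar, phone:Dave
Event 2 (swap phone<->mirror: now phone:Oscar, mirror:Dave). State: mirror:Dave, bag:Oscar, pen:Oscar, phone:Oscar
Event 3 (give phone: Oscar -> Trent). State: mirror:Dave, bag:Oscar, pen:Oscar, phone:Trent
Event 4 (swap mirror<->pen: now mirror:Oscar, pen:Dave). State: mirror:Oscar, bag:Oscar, pen:Dave, phone:Trent
Event 5 (swap mirror<->phone: now mirror:Trent, phone:Oscar). State: mirror:Trent, bag:Oscar, pen:Dave, phone:Oscar
Event 6 (give phone: Oscar -> Trent). State: mirror:Trent, bag:Oscar, pen:Dave, phone:Trent
Event 7 (give mirror: Trent -> Oscar). State: mirror:Oscar, bag:Oscar, pen:Dave, phone:Trent
Event 8 (give phone: Trent -> Dave). State: mirror:Oscar, bag:Oscar, pen:Dave, phone:Dave
Event 9 (give pen: Dave -> Trent). State: mirror:Oscar, bag:Oscar, pen:Trent, phone:Dave
Event 10 (give mirror: Oscar -> Trent). State: mirror:Trent, bag:Oscar, pen:Trent, phone:Dave
Event 11 (swap phone<->mirror: now phone:Trent, mirror:Dave). State: mirror:Dave, bag:Oscar, pen:Trent, phone:Trent
Event 12 (swap bag<->mirror: now bag:Dave, mirror:Oscar). State: mirror:Oscar, bag:Dave, pen:Trent, phone:Trent
Event 13 (swap bag<->mirror: now bag:Oscar, mirror:Dave). State: mirror:Dave, bag:Oscar, pen:Trent, phone:Trent

Final state: mirror:Dave, bag:Oscar, pen:Trent, phone:Trent
The phone is held by Trent.

Answer: Trent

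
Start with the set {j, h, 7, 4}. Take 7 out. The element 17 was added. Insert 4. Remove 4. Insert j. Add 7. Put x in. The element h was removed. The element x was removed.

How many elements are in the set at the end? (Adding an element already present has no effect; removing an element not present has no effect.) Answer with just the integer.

Answer: 3

Derivation:
Tracking the set through each operation:
Start: {4, 7, h, j}
Event 1 (remove 7): removed. Set: {4, h, j}
Event 2 (add 17): added. Set: {17, 4, h, j}
Event 3 (add 4): already present, no change. Set: {17, 4, h, j}
Event 4 (remove 4): removed. Set: {17, h, j}
Event 5 (add j): already present, no change. Set: {17, h, j}
Event 6 (add 7): added. Set: {17, 7, h, j}
Event 7 (add x): added. Set: {17, 7, h, j, x}
Event 8 (remove h): removed. Set: {17, 7, j, x}
Event 9 (remove x): removed. Set: {17, 7, j}

Final set: {17, 7, j} (size 3)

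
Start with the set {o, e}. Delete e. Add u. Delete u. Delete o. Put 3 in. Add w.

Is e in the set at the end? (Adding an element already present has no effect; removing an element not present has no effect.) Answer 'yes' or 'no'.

Answer: no

Derivation:
Tracking the set through each operation:
Start: {e, o}
Event 1 (remove e): removed. Set: {o}
Event 2 (add u): added. Set: {o, u}
Event 3 (remove u): removed. Set: {o}
Event 4 (remove o): removed. Set: {}
Event 5 (add 3): added. Set: {3}
Event 6 (add w): added. Set: {3, w}

Final set: {3, w} (size 2)
e is NOT in the final set.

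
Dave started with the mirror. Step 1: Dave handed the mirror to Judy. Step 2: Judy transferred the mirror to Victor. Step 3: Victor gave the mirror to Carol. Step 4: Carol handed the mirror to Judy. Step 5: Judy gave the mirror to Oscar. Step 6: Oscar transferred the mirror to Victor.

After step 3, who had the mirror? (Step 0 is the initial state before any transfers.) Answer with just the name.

Answer: Carol

Derivation:
Tracking the mirror holder through step 3:
After step 0 (start): Dave
After step 1: Judy
After step 2: Victor
After step 3: Carol

At step 3, the holder is Carol.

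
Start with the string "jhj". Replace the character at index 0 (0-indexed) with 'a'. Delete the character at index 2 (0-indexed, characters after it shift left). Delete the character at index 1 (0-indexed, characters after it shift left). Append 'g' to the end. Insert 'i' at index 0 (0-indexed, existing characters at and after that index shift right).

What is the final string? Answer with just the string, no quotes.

Applying each edit step by step:
Start: "jhj"
Op 1 (replace idx 0: 'j' -> 'a'): "jhj" -> "ahj"
Op 2 (delete idx 2 = 'j'): "ahj" -> "ah"
Op 3 (delete idx 1 = 'h'): "ah" -> "a"
Op 4 (append 'g'): "a" -> "ag"
Op 5 (insert 'i' at idx 0): "ag" -> "iag"

Answer: iag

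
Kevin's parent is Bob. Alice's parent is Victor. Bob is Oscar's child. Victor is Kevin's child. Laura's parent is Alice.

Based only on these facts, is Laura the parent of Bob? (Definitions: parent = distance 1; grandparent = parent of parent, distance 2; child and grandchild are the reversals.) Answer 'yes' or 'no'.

Reconstructing the parent chain from the given facts:
  Oscar -> Bob -> Kevin -> Victor -> Alice -> Laura
(each arrow means 'parent of the next')
Positions in the chain (0 = top):
  position of Oscar: 0
  position of Bob: 1
  position of Kevin: 2
  position of Victor: 3
  position of Alice: 4
  position of Laura: 5

Laura is at position 5, Bob is at position 1; signed distance (j - i) = -4.
'parent' requires j - i = 1. Actual distance is -4, so the relation does NOT hold.

Answer: no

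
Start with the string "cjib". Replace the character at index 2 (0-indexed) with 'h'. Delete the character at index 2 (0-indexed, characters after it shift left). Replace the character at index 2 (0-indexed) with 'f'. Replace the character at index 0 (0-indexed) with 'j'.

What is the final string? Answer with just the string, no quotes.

Applying each edit step by step:
Start: "cjib"
Op 1 (replace idx 2: 'i' -> 'h'): "cjib" -> "cjhb"
Op 2 (delete idx 2 = 'h'): "cjhb" -> "cjb"
Op 3 (replace idx 2: 'b' -> 'f'): "cjb" -> "cjf"
Op 4 (replace idx 0: 'c' -> 'j'): "cjf" -> "jjf"

Answer: jjf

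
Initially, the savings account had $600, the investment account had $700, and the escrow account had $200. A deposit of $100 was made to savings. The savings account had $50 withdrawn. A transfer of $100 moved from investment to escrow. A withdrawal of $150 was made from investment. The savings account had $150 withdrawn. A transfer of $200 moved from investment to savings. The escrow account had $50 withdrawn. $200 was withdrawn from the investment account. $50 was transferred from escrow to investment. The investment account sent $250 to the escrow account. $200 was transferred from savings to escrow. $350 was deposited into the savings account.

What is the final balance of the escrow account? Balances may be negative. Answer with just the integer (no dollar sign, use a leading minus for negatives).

Answer: 650

Derivation:
Tracking account balances step by step:
Start: savings=600, investment=700, escrow=200
Event 1 (deposit 100 to savings): savings: 600 + 100 = 700. Balances: savings=700, investment=700, escrow=200
Event 2 (withdraw 50 from savings): savings: 700 - 50 = 650. Balances: savings=650, investment=700, escrow=200
Event 3 (transfer 100 investment -> escrow): investment: 700 - 100 = 600, escrow: 200 + 100 = 300. Balances: savings=650, investment=600, escrow=300
Event 4 (withdraw 150 from investment): investment: 600 - 150 = 450. Balances: savings=650, investment=450, escrow=300
Event 5 (withdraw 150 from savings): savings: 650 - 150 = 500. Balances: savings=500, investment=450, escrow=300
Event 6 (transfer 200 investment -> savings): investment: 450 - 200 = 250, savings: 500 + 200 = 700. Balances: savings=700, investment=250, escrow=300
Event 7 (withdraw 50 from escrow): escrow: 300 - 50 = 250. Balances: savings=700, investment=250, escrow=250
Event 8 (withdraw 200 from investment): investment: 250 - 200 = 50. Balances: savings=700, investment=50, escrow=250
Event 9 (transfer 50 escrow -> investment): escrow: 250 - 50 = 200, investment: 50 + 50 = 100. Balances: savings=700, investment=100, escrow=200
Event 10 (transfer 250 investment -> escrow): investment: 100 - 250 = -150, escrow: 200 + 250 = 450. Balances: savings=700, investment=-150, escrow=450
Event 11 (transfer 200 savings -> escrow): savings: 700 - 200 = 500, escrow: 450 + 200 = 650. Balances: savings=500, investment=-150, escrow=650
Event 12 (deposit 350 to savings): savings: 500 + 350 = 850. Balances: savings=850, investment=-150, escrow=650

Final balance of escrow: 650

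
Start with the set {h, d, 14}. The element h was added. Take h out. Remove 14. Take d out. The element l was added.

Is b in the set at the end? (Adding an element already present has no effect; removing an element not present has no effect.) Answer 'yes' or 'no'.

Tracking the set through each operation:
Start: {14, d, h}
Event 1 (add h): already present, no change. Set: {14, d, h}
Event 2 (remove h): removed. Set: {14, d}
Event 3 (remove 14): removed. Set: {d}
Event 4 (remove d): removed. Set: {}
Event 5 (add l): added. Set: {l}

Final set: {l} (size 1)
b is NOT in the final set.

Answer: no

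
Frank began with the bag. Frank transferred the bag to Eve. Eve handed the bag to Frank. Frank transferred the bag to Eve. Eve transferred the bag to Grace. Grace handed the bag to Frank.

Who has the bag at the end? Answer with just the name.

Answer: Frank

Derivation:
Tracking the bag through each event:
Start: Frank has the bag.
After event 1: Eve has the bag.
After event 2: Frank has the bag.
After event 3: Eve has the bag.
After event 4: Grace has the bag.
After event 5: Frank has the bag.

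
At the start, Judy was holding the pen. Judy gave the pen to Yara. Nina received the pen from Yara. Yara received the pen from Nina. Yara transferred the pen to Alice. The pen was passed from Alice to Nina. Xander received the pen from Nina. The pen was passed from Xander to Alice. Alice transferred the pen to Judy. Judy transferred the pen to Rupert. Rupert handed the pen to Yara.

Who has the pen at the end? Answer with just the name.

Answer: Yara

Derivation:
Tracking the pen through each event:
Start: Judy has the pen.
After event 1: Yara has the pen.
After event 2: Nina has the pen.
After event 3: Yara has the pen.
After event 4: Alice has the pen.
After event 5: Nina has the pen.
After event 6: Xander has the pen.
After event 7: Alice has the pen.
After event 8: Judy has the pen.
After event 9: Rupert has the pen.
After event 10: Yara has the pen.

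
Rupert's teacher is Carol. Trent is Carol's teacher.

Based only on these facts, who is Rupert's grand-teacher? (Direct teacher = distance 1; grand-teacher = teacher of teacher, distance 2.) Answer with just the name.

Reconstructing the teacher chain from the given facts:
  Trent -> Carol -> Rupert
(each arrow means 'teacher of the next')
Positions in the chain (0 = top):
  position of Trent: 0
  position of Carol: 1
  position of Rupert: 2

Rupert is at position 2; the grand-teacher is 2 steps up the chain, i.e. position 0: Trent.

Answer: Trent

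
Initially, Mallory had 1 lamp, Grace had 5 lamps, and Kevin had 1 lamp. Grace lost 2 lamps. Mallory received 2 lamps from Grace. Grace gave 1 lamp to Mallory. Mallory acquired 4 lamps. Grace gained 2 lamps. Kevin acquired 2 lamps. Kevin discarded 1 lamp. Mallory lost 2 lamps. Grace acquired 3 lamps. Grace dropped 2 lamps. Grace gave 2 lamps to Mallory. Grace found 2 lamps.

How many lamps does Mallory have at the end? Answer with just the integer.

Tracking counts step by step:
Start: Mallory=1, Grace=5, Kevin=1
Event 1 (Grace -2): Grace: 5 -> 3. State: Mallory=1, Grace=3, Kevin=1
Event 2 (Grace -> Mallory, 2): Grace: 3 -> 1, Mallory: 1 -> 3. State: Mallory=3, Grace=1, Kevin=1
Event 3 (Grace -> Mallory, 1): Grace: 1 -> 0, Mallory: 3 -> 4. State: Mallory=4, Grace=0, Kevin=1
Event 4 (Mallory +4): Mallory: 4 -> 8. State: Mallory=8, Grace=0, Kevin=1
Event 5 (Grace +2): Grace: 0 -> 2. State: Mallory=8, Grace=2, Kevin=1
Event 6 (Kevin +2): Kevin: 1 -> 3. State: Mallory=8, Grace=2, Kevin=3
Event 7 (Kevin -1): Kevin: 3 -> 2. State: Mallory=8, Grace=2, Kevin=2
Event 8 (Mallory -2): Mallory: 8 -> 6. State: Mallory=6, Grace=2, Kevin=2
Event 9 (Grace +3): Grace: 2 -> 5. State: Mallory=6, Grace=5, Kevin=2
Event 10 (Grace -2): Grace: 5 -> 3. State: Mallory=6, Grace=3, Kevin=2
Event 11 (Grace -> Mallory, 2): Grace: 3 -> 1, Mallory: 6 -> 8. State: Mallory=8, Grace=1, Kevin=2
Event 12 (Grace +2): Grace: 1 -> 3. State: Mallory=8, Grace=3, Kevin=2

Mallory's final count: 8

Answer: 8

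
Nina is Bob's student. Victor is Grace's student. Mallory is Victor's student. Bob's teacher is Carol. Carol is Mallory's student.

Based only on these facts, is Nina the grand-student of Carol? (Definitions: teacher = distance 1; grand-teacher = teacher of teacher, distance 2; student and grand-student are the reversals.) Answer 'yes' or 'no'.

Answer: yes

Derivation:
Reconstructing the teacher chain from the given facts:
  Grace -> Victor -> Mallory -> Carol -> Bob -> Nina
(each arrow means 'teacher of the next')
Positions in the chain (0 = top):
  position of Grace: 0
  position of Victor: 1
  position of Mallory: 2
  position of Carol: 3
  position of Bob: 4
  position of Nina: 5

Nina is at position 5, Carol is at position 3; signed distance (j - i) = -2.
'grand-student' requires j - i = -2. Actual distance is -2, so the relation HOLDS.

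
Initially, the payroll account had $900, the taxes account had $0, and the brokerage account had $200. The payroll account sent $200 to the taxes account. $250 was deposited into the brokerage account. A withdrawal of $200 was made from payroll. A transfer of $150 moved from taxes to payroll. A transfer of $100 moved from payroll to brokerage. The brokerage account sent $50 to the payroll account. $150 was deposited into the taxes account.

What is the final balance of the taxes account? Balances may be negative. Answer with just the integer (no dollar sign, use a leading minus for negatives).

Tracking account balances step by step:
Start: payroll=900, taxes=0, brokerage=200
Event 1 (transfer 200 payroll -> taxes): payroll: 900 - 200 = 700, taxes: 0 + 200 = 200. Balances: payroll=700, taxes=200, brokerage=200
Event 2 (deposit 250 to brokerage): brokerage: 200 + 250 = 450. Balances: payroll=700, taxes=200, brokerage=450
Event 3 (withdraw 200 from payroll): payroll: 700 - 200 = 500. Balances: payroll=500, taxes=200, brokerage=450
Event 4 (transfer 150 taxes -> payroll): taxes: 200 - 150 = 50, payroll: 500 + 150 = 650. Balances: payroll=650, taxes=50, brokerage=450
Event 5 (transfer 100 payroll -> brokerage): payroll: 650 - 100 = 550, brokerage: 450 + 100 = 550. Balances: payroll=550, taxes=50, brokerage=550
Event 6 (transfer 50 brokerage -> payroll): brokerage: 550 - 50 = 500, payroll: 550 + 50 = 600. Balances: payroll=600, taxes=50, brokerage=500
Event 7 (deposit 150 to taxes): taxes: 50 + 150 = 200. Balances: payroll=600, taxes=200, brokerage=500

Final balance of taxes: 200

Answer: 200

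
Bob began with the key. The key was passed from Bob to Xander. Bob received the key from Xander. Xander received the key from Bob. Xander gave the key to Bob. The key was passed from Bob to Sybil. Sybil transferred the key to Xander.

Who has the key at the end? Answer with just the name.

Answer: Xander

Derivation:
Tracking the key through each event:
Start: Bob has the key.
After event 1: Xander has the key.
After event 2: Bob has the key.
After event 3: Xander has the key.
After event 4: Bob has the key.
After event 5: Sybil has the key.
After event 6: Xander has the key.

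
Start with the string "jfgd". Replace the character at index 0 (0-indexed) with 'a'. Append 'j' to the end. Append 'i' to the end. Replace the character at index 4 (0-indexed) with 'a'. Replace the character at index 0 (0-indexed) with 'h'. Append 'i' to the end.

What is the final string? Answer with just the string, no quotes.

Applying each edit step by step:
Start: "jfgd"
Op 1 (replace idx 0: 'j' -> 'a'): "jfgd" -> "afgd"
Op 2 (append 'j'): "afgd" -> "afgdj"
Op 3 (append 'i'): "afgdj" -> "afgdji"
Op 4 (replace idx 4: 'j' -> 'a'): "afgdji" -> "afgdai"
Op 5 (replace idx 0: 'a' -> 'h'): "afgdai" -> "hfgdai"
Op 6 (append 'i'): "hfgdai" -> "hfgdaii"

Answer: hfgdaii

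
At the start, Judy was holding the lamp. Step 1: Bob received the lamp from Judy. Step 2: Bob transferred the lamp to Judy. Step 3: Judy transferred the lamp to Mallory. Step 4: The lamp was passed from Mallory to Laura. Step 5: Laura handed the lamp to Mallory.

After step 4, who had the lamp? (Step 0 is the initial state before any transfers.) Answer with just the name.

Answer: Laura

Derivation:
Tracking the lamp holder through step 4:
After step 0 (start): Judy
After step 1: Bob
After step 2: Judy
After step 3: Mallory
After step 4: Laura

At step 4, the holder is Laura.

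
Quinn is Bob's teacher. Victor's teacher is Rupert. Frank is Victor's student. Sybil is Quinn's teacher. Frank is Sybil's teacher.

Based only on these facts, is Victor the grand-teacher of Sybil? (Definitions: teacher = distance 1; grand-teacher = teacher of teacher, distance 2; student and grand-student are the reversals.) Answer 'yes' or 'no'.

Answer: yes

Derivation:
Reconstructing the teacher chain from the given facts:
  Rupert -> Victor -> Frank -> Sybil -> Quinn -> Bob
(each arrow means 'teacher of the next')
Positions in the chain (0 = top):
  position of Rupert: 0
  position of Victor: 1
  position of Frank: 2
  position of Sybil: 3
  position of Quinn: 4
  position of Bob: 5

Victor is at position 1, Sybil is at position 3; signed distance (j - i) = 2.
'grand-teacher' requires j - i = 2. Actual distance is 2, so the relation HOLDS.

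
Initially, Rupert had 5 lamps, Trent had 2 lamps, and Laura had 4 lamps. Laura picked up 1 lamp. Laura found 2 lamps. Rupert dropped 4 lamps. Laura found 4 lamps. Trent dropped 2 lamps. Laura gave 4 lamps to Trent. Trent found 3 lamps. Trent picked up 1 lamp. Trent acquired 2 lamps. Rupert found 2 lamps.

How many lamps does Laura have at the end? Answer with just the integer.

Answer: 7

Derivation:
Tracking counts step by step:
Start: Rupert=5, Trent=2, Laura=4
Event 1 (Laura +1): Laura: 4 -> 5. State: Rupert=5, Trent=2, Laura=5
Event 2 (Laura +2): Laura: 5 -> 7. State: Rupert=5, Trent=2, Laura=7
Event 3 (Rupert -4): Rupert: 5 -> 1. State: Rupert=1, Trent=2, Laura=7
Event 4 (Laura +4): Laura: 7 -> 11. State: Rupert=1, Trent=2, Laura=11
Event 5 (Trent -2): Trent: 2 -> 0. State: Rupert=1, Trent=0, Laura=11
Event 6 (Laura -> Trent, 4): Laura: 11 -> 7, Trent: 0 -> 4. State: Rupert=1, Trent=4, Laura=7
Event 7 (Trent +3): Trent: 4 -> 7. State: Rupert=1, Trent=7, Laura=7
Event 8 (Trent +1): Trent: 7 -> 8. State: Rupert=1, Trent=8, Laura=7
Event 9 (Trent +2): Trent: 8 -> 10. State: Rupert=1, Trent=10, Laura=7
Event 10 (Rupert +2): Rupert: 1 -> 3. State: Rupert=3, Trent=10, Laura=7

Laura's final count: 7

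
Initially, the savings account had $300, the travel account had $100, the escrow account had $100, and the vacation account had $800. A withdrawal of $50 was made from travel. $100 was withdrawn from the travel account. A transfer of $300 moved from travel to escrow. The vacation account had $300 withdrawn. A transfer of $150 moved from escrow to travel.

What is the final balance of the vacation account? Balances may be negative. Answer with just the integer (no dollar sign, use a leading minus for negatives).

Answer: 500

Derivation:
Tracking account balances step by step:
Start: savings=300, travel=100, escrow=100, vacation=800
Event 1 (withdraw 50 from travel): travel: 100 - 50 = 50. Balances: savings=300, travel=50, escrow=100, vacation=800
Event 2 (withdraw 100 from travel): travel: 50 - 100 = -50. Balances: savings=300, travel=-50, escrow=100, vacation=800
Event 3 (transfer 300 travel -> escrow): travel: -50 - 300 = -350, escrow: 100 + 300 = 400. Balances: savings=300, travel=-350, escrow=400, vacation=800
Event 4 (withdraw 300 from vacation): vacation: 800 - 300 = 500. Balances: savings=300, travel=-350, escrow=400, vacation=500
Event 5 (transfer 150 escrow -> travel): escrow: 400 - 150 = 250, travel: -350 + 150 = -200. Balances: savings=300, travel=-200, escrow=250, vacation=500

Final balance of vacation: 500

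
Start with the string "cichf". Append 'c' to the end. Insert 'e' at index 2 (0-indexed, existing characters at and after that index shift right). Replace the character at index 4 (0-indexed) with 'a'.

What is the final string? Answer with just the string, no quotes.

Applying each edit step by step:
Start: "cichf"
Op 1 (append 'c'): "cichf" -> "cichfc"
Op 2 (insert 'e' at idx 2): "cichfc" -> "ciechfc"
Op 3 (replace idx 4: 'h' -> 'a'): "ciechfc" -> "ciecafc"

Answer: ciecafc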